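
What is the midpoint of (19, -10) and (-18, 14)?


Midpoint = ((19+-18)/2, (-10+14)/2) = (0.5, 2)

(0.5, 2)


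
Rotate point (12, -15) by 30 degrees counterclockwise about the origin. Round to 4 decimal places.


x' = 12*cos(30) - -15*sin(30) = 17.8923
y' = 12*sin(30) + -15*cos(30) = -6.9904

(17.8923, -6.9904)


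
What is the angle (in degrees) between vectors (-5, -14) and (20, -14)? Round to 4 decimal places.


dot = -5*20 + -14*-14 = 96
|u| = 14.8661, |v| = 24.4131
cos(angle) = 0.2645
angle = 74.6618 degrees

74.6618 degrees


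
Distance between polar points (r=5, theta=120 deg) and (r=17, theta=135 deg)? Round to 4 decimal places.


d = sqrt(r1^2 + r2^2 - 2*r1*r2*cos(t2-t1))
d = sqrt(5^2 + 17^2 - 2*5*17*cos(135-120)) = 12.239

12.239


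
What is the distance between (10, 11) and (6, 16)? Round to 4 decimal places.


d = sqrt((6-10)^2 + (16-11)^2) = 6.4031

6.4031


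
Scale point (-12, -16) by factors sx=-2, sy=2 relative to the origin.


Scaling: (x*sx, y*sy) = (-12*-2, -16*2) = (24, -32)

(24, -32)


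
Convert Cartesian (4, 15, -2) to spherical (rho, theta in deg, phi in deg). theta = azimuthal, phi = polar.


rho = sqrt(4^2 + 15^2 + (-2)^2) = 15.6525
theta = atan2(15, 4) = 75.0686 deg
phi = acos(-2/15.6525) = 97.3411 deg

rho = 15.6525, theta = 75.0686 deg, phi = 97.3411 deg


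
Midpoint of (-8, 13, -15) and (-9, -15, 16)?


Midpoint = ((-8+-9)/2, (13+-15)/2, (-15+16)/2) = (-8.5, -1, 0.5)

(-8.5, -1, 0.5)


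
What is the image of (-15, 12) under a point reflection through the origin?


Reflection through origin: (x, y) -> (-x, -y)
(-15, 12) -> (15, -12)

(15, -12)


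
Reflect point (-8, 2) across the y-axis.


Reflection across y-axis: (x, y) -> (-x, y)
(-8, 2) -> (8, 2)

(8, 2)


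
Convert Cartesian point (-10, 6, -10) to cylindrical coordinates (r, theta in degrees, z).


r = sqrt((-10)^2 + 6^2) = 11.6619
theta = atan2(6, -10) = 149.0362 deg
z = -10

r = 11.6619, theta = 149.0362 deg, z = -10


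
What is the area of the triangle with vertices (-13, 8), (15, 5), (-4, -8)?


Area = |x1(y2-y3) + x2(y3-y1) + x3(y1-y2)| / 2
= |-13*(5--8) + 15*(-8-8) + -4*(8-5)| / 2
= 210.5

210.5


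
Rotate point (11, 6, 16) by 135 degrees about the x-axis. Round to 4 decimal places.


x' = 11
y' = 6*cos(135) - 16*sin(135) = -15.5563
z' = 6*sin(135) + 16*cos(135) = -7.0711

(11, -15.5563, -7.0711)


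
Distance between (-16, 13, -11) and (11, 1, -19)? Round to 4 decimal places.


d = sqrt((11--16)^2 + (1-13)^2 + (-19--11)^2) = 30.6105

30.6105


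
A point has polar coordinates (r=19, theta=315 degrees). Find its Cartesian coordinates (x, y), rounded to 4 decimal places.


x = 19 * cos(315) = 13.435
y = 19 * sin(315) = -13.435

(13.435, -13.435)


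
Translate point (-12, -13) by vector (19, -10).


Translation: (x+dx, y+dy) = (-12+19, -13+-10) = (7, -23)

(7, -23)


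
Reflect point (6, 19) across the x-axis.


Reflection across x-axis: (x, y) -> (x, -y)
(6, 19) -> (6, -19)

(6, -19)


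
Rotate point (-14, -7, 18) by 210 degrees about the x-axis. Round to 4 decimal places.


x' = -14
y' = -7*cos(210) - 18*sin(210) = 15.0622
z' = -7*sin(210) + 18*cos(210) = -12.0885

(-14, 15.0622, -12.0885)


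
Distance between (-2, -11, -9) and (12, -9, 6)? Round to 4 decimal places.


d = sqrt((12--2)^2 + (-9--11)^2 + (6--9)^2) = 20.6155

20.6155


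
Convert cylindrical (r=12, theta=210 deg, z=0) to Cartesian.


x = 12 * cos(210) = -10.3923
y = 12 * sin(210) = -6
z = 0

(-10.3923, -6, 0)


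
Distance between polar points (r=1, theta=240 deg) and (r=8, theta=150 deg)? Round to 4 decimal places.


d = sqrt(r1^2 + r2^2 - 2*r1*r2*cos(t2-t1))
d = sqrt(1^2 + 8^2 - 2*1*8*cos(150-240)) = 8.0623

8.0623


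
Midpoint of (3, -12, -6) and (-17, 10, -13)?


Midpoint = ((3+-17)/2, (-12+10)/2, (-6+-13)/2) = (-7, -1, -9.5)

(-7, -1, -9.5)


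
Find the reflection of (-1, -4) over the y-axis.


Reflection across y-axis: (x, y) -> (-x, y)
(-1, -4) -> (1, -4)

(1, -4)


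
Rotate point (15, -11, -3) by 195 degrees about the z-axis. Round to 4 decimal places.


x' = 15*cos(195) - -11*sin(195) = -17.3359
y' = 15*sin(195) + -11*cos(195) = 6.7429
z' = -3

(-17.3359, 6.7429, -3)


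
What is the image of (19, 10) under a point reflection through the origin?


Reflection through origin: (x, y) -> (-x, -y)
(19, 10) -> (-19, -10)

(-19, -10)


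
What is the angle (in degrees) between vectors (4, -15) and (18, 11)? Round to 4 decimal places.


dot = 4*18 + -15*11 = -93
|u| = 15.5242, |v| = 21.095
cos(angle) = -0.284
angle = 106.4981 degrees

106.4981 degrees


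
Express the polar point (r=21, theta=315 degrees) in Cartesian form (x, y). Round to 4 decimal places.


x = 21 * cos(315) = 14.8492
y = 21 * sin(315) = -14.8492

(14.8492, -14.8492)


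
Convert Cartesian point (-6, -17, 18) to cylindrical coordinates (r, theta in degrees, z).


r = sqrt((-6)^2 + (-17)^2) = 18.0278
theta = atan2(-17, -6) = 250.56 deg
z = 18

r = 18.0278, theta = 250.56 deg, z = 18


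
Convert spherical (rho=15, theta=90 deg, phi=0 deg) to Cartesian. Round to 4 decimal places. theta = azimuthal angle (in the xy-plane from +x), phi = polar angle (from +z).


x = 15 * sin(0) * cos(90) = 0
y = 15 * sin(0) * sin(90) = 0
z = 15 * cos(0) = 15

(0, 0, 15)


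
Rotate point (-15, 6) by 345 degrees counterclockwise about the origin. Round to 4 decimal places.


x' = -15*cos(345) - 6*sin(345) = -12.936
y' = -15*sin(345) + 6*cos(345) = 9.6778

(-12.936, 9.6778)


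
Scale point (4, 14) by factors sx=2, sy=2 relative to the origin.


Scaling: (x*sx, y*sy) = (4*2, 14*2) = (8, 28)

(8, 28)


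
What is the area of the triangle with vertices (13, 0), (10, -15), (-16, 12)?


Area = |x1(y2-y3) + x2(y3-y1) + x3(y1-y2)| / 2
= |13*(-15-12) + 10*(12-0) + -16*(0--15)| / 2
= 235.5

235.5


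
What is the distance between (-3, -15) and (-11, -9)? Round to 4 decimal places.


d = sqrt((-11--3)^2 + (-9--15)^2) = 10

10


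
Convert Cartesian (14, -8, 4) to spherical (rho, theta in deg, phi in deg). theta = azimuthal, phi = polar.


rho = sqrt(14^2 + (-8)^2 + 4^2) = 16.6132
theta = atan2(-8, 14) = 330.2551 deg
phi = acos(4/16.6132) = 76.0679 deg

rho = 16.6132, theta = 330.2551 deg, phi = 76.0679 deg


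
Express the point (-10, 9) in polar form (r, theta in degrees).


r = sqrt((-10)^2 + 9^2) = 13.4536
theta = atan2(9, -10) = 138.0128 degrees

r = 13.4536, theta = 138.0128 degrees


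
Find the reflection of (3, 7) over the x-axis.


Reflection across x-axis: (x, y) -> (x, -y)
(3, 7) -> (3, -7)

(3, -7)


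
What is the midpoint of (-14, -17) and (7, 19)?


Midpoint = ((-14+7)/2, (-17+19)/2) = (-3.5, 1)

(-3.5, 1)


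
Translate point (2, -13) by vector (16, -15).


Translation: (x+dx, y+dy) = (2+16, -13+-15) = (18, -28)

(18, -28)


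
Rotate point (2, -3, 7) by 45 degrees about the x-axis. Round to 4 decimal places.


x' = 2
y' = -3*cos(45) - 7*sin(45) = -7.0711
z' = -3*sin(45) + 7*cos(45) = 2.8284

(2, -7.0711, 2.8284)


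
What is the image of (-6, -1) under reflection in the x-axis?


Reflection across x-axis: (x, y) -> (x, -y)
(-6, -1) -> (-6, 1)

(-6, 1)


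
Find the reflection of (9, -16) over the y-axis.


Reflection across y-axis: (x, y) -> (-x, y)
(9, -16) -> (-9, -16)

(-9, -16)


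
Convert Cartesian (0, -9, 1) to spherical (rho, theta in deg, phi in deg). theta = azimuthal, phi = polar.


rho = sqrt(0^2 + (-9)^2 + 1^2) = 9.0554
theta = atan2(-9, 0) = 270 deg
phi = acos(1/9.0554) = 83.6598 deg

rho = 9.0554, theta = 270 deg, phi = 83.6598 deg


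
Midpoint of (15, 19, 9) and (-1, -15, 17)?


Midpoint = ((15+-1)/2, (19+-15)/2, (9+17)/2) = (7, 2, 13)

(7, 2, 13)


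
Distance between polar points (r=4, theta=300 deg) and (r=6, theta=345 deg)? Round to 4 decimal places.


d = sqrt(r1^2 + r2^2 - 2*r1*r2*cos(t2-t1))
d = sqrt(4^2 + 6^2 - 2*4*6*cos(345-300)) = 4.2496

4.2496


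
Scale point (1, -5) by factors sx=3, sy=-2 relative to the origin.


Scaling: (x*sx, y*sy) = (1*3, -5*-2) = (3, 10)

(3, 10)


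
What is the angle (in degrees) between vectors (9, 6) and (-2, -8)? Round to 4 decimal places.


dot = 9*-2 + 6*-8 = -66
|u| = 10.8167, |v| = 8.2462
cos(angle) = -0.7399
angle = 137.7263 degrees

137.7263 degrees


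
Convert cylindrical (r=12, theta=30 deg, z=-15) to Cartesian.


x = 12 * cos(30) = 10.3923
y = 12 * sin(30) = 6
z = -15

(10.3923, 6, -15)


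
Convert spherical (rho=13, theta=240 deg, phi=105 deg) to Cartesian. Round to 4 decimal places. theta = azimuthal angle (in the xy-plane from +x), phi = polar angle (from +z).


x = 13 * sin(105) * cos(240) = -6.2785
y = 13 * sin(105) * sin(240) = -10.8747
z = 13 * cos(105) = -3.3646

(-6.2785, -10.8747, -3.3646)


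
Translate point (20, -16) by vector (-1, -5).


Translation: (x+dx, y+dy) = (20+-1, -16+-5) = (19, -21)

(19, -21)


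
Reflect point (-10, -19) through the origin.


Reflection through origin: (x, y) -> (-x, -y)
(-10, -19) -> (10, 19)

(10, 19)


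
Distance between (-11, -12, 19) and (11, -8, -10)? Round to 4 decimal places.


d = sqrt((11--11)^2 + (-8--12)^2 + (-10-19)^2) = 36.6197

36.6197


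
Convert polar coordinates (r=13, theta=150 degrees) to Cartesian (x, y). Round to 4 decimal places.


x = 13 * cos(150) = -11.2583
y = 13 * sin(150) = 6.5

(-11.2583, 6.5)


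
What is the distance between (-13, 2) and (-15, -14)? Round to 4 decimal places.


d = sqrt((-15--13)^2 + (-14-2)^2) = 16.1245

16.1245


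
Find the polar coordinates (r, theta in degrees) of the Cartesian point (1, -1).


r = sqrt(1^2 + (-1)^2) = 1.4142
theta = atan2(-1, 1) = 315 degrees

r = 1.4142, theta = 315 degrees


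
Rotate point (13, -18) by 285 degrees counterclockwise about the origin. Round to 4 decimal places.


x' = 13*cos(285) - -18*sin(285) = -14.022
y' = 13*sin(285) + -18*cos(285) = -17.2158

(-14.022, -17.2158)


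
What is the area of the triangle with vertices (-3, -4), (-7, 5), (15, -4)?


Area = |x1(y2-y3) + x2(y3-y1) + x3(y1-y2)| / 2
= |-3*(5--4) + -7*(-4--4) + 15*(-4-5)| / 2
= 81

81


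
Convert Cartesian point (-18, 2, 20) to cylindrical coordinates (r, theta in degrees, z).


r = sqrt((-18)^2 + 2^2) = 18.1108
theta = atan2(2, -18) = 173.6598 deg
z = 20

r = 18.1108, theta = 173.6598 deg, z = 20


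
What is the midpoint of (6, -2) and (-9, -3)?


Midpoint = ((6+-9)/2, (-2+-3)/2) = (-1.5, -2.5)

(-1.5, -2.5)


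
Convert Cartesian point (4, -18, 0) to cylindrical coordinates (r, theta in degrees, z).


r = sqrt(4^2 + (-18)^2) = 18.4391
theta = atan2(-18, 4) = 282.5288 deg
z = 0

r = 18.4391, theta = 282.5288 deg, z = 0


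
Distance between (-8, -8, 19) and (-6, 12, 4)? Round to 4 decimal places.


d = sqrt((-6--8)^2 + (12--8)^2 + (4-19)^2) = 25.0799

25.0799


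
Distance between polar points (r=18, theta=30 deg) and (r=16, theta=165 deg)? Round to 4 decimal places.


d = sqrt(r1^2 + r2^2 - 2*r1*r2*cos(t2-t1))
d = sqrt(18^2 + 16^2 - 2*18*16*cos(165-30)) = 31.4212

31.4212


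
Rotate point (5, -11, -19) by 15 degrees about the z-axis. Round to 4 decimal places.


x' = 5*cos(15) - -11*sin(15) = 7.6766
y' = 5*sin(15) + -11*cos(15) = -9.3311
z' = -19

(7.6766, -9.3311, -19)


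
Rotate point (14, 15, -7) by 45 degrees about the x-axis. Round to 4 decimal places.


x' = 14
y' = 15*cos(45) - -7*sin(45) = 15.5563
z' = 15*sin(45) + -7*cos(45) = 5.6569

(14, 15.5563, 5.6569)


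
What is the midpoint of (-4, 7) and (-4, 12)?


Midpoint = ((-4+-4)/2, (7+12)/2) = (-4, 9.5)

(-4, 9.5)


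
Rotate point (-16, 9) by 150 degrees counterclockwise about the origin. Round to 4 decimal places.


x' = -16*cos(150) - 9*sin(150) = 9.3564
y' = -16*sin(150) + 9*cos(150) = -15.7942

(9.3564, -15.7942)


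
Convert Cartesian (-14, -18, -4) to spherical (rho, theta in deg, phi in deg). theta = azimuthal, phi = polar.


rho = sqrt((-14)^2 + (-18)^2 + (-4)^2) = 23.1517
theta = atan2(-18, -14) = 232.125 deg
phi = acos(-4/23.1517) = 99.9491 deg

rho = 23.1517, theta = 232.125 deg, phi = 99.9491 deg


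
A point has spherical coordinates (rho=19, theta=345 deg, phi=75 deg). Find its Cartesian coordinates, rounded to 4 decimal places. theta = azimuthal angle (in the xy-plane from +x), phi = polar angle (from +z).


x = 19 * sin(75) * cos(345) = 17.7272
y = 19 * sin(75) * sin(345) = -4.75
z = 19 * cos(75) = 4.9176

(17.7272, -4.75, 4.9176)


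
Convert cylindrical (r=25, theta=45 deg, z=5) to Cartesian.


x = 25 * cos(45) = 17.6777
y = 25 * sin(45) = 17.6777
z = 5

(17.6777, 17.6777, 5)


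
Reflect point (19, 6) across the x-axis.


Reflection across x-axis: (x, y) -> (x, -y)
(19, 6) -> (19, -6)

(19, -6)


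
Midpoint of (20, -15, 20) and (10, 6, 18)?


Midpoint = ((20+10)/2, (-15+6)/2, (20+18)/2) = (15, -4.5, 19)

(15, -4.5, 19)


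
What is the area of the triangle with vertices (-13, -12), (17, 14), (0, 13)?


Area = |x1(y2-y3) + x2(y3-y1) + x3(y1-y2)| / 2
= |-13*(14-13) + 17*(13--12) + 0*(-12-14)| / 2
= 206

206


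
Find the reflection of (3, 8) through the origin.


Reflection through origin: (x, y) -> (-x, -y)
(3, 8) -> (-3, -8)

(-3, -8)


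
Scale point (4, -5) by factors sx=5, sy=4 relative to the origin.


Scaling: (x*sx, y*sy) = (4*5, -5*4) = (20, -20)

(20, -20)


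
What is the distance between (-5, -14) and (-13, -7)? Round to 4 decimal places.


d = sqrt((-13--5)^2 + (-7--14)^2) = 10.6301

10.6301


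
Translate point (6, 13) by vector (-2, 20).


Translation: (x+dx, y+dy) = (6+-2, 13+20) = (4, 33)

(4, 33)


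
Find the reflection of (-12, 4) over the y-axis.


Reflection across y-axis: (x, y) -> (-x, y)
(-12, 4) -> (12, 4)

(12, 4)


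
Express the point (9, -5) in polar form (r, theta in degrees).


r = sqrt(9^2 + (-5)^2) = 10.2956
theta = atan2(-5, 9) = 330.9454 degrees

r = 10.2956, theta = 330.9454 degrees


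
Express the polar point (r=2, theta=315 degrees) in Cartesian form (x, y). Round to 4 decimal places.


x = 2 * cos(315) = 1.4142
y = 2 * sin(315) = -1.4142

(1.4142, -1.4142)


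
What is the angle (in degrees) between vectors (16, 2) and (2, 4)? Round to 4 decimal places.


dot = 16*2 + 2*4 = 40
|u| = 16.1245, |v| = 4.4721
cos(angle) = 0.5547
angle = 56.3099 degrees

56.3099 degrees


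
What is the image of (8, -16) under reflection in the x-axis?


Reflection across x-axis: (x, y) -> (x, -y)
(8, -16) -> (8, 16)

(8, 16)


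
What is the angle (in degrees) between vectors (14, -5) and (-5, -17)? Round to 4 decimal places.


dot = 14*-5 + -5*-17 = 15
|u| = 14.8661, |v| = 17.72
cos(angle) = 0.0569
angle = 86.7357 degrees

86.7357 degrees


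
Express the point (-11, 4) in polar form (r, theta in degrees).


r = sqrt((-11)^2 + 4^2) = 11.7047
theta = atan2(4, -11) = 160.0169 degrees

r = 11.7047, theta = 160.0169 degrees


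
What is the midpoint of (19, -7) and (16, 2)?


Midpoint = ((19+16)/2, (-7+2)/2) = (17.5, -2.5)

(17.5, -2.5)


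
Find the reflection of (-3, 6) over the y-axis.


Reflection across y-axis: (x, y) -> (-x, y)
(-3, 6) -> (3, 6)

(3, 6)


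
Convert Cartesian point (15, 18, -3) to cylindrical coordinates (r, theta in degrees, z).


r = sqrt(15^2 + 18^2) = 23.4307
theta = atan2(18, 15) = 50.1944 deg
z = -3

r = 23.4307, theta = 50.1944 deg, z = -3


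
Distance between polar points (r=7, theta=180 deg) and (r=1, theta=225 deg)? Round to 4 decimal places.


d = sqrt(r1^2 + r2^2 - 2*r1*r2*cos(t2-t1))
d = sqrt(7^2 + 1^2 - 2*7*1*cos(225-180)) = 6.3325

6.3325


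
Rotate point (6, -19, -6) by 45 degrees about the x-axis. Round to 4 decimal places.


x' = 6
y' = -19*cos(45) - -6*sin(45) = -9.1924
z' = -19*sin(45) + -6*cos(45) = -17.6777

(6, -9.1924, -17.6777)


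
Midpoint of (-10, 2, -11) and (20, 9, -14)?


Midpoint = ((-10+20)/2, (2+9)/2, (-11+-14)/2) = (5, 5.5, -12.5)

(5, 5.5, -12.5)


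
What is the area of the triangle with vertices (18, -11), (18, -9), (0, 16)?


Area = |x1(y2-y3) + x2(y3-y1) + x3(y1-y2)| / 2
= |18*(-9-16) + 18*(16--11) + 0*(-11--9)| / 2
= 18

18


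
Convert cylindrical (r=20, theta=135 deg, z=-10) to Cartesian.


x = 20 * cos(135) = -14.1421
y = 20 * sin(135) = 14.1421
z = -10

(-14.1421, 14.1421, -10)


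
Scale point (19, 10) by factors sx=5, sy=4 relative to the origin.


Scaling: (x*sx, y*sy) = (19*5, 10*4) = (95, 40)

(95, 40)


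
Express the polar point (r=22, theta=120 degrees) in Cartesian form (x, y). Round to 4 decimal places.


x = 22 * cos(120) = -11
y = 22 * sin(120) = 19.0526

(-11, 19.0526)


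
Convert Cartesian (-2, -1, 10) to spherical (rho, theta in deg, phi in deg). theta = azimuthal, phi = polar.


rho = sqrt((-2)^2 + (-1)^2 + 10^2) = 10.247
theta = atan2(-1, -2) = 206.5651 deg
phi = acos(10/10.247) = 12.6044 deg

rho = 10.247, theta = 206.5651 deg, phi = 12.6044 deg


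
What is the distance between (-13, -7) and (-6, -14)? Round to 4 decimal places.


d = sqrt((-6--13)^2 + (-14--7)^2) = 9.8995

9.8995


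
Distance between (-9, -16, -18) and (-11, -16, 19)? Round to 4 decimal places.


d = sqrt((-11--9)^2 + (-16--16)^2 + (19--18)^2) = 37.054

37.054


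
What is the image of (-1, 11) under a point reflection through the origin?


Reflection through origin: (x, y) -> (-x, -y)
(-1, 11) -> (1, -11)

(1, -11)


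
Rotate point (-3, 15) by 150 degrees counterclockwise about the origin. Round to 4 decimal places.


x' = -3*cos(150) - 15*sin(150) = -4.9019
y' = -3*sin(150) + 15*cos(150) = -14.4904

(-4.9019, -14.4904)


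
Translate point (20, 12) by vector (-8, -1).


Translation: (x+dx, y+dy) = (20+-8, 12+-1) = (12, 11)

(12, 11)


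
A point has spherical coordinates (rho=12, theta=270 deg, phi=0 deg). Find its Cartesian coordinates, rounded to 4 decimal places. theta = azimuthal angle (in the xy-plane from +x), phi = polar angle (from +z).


x = 12 * sin(0) * cos(270) = 0
y = 12 * sin(0) * sin(270) = 0
z = 12 * cos(0) = 12

(0, 0, 12)


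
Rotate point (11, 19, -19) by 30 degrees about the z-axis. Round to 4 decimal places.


x' = 11*cos(30) - 19*sin(30) = 0.0263
y' = 11*sin(30) + 19*cos(30) = 21.9545
z' = -19

(0.0263, 21.9545, -19)


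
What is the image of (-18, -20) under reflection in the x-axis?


Reflection across x-axis: (x, y) -> (x, -y)
(-18, -20) -> (-18, 20)

(-18, 20)


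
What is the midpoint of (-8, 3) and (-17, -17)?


Midpoint = ((-8+-17)/2, (3+-17)/2) = (-12.5, -7)

(-12.5, -7)


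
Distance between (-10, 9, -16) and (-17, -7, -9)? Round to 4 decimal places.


d = sqrt((-17--10)^2 + (-7-9)^2 + (-9--16)^2) = 18.8149

18.8149


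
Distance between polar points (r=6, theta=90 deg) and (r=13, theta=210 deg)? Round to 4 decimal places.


d = sqrt(r1^2 + r2^2 - 2*r1*r2*cos(t2-t1))
d = sqrt(6^2 + 13^2 - 2*6*13*cos(210-90)) = 16.8226

16.8226


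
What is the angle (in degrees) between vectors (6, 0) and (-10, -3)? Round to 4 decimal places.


dot = 6*-10 + 0*-3 = -60
|u| = 6, |v| = 10.4403
cos(angle) = -0.9578
angle = 163.3008 degrees

163.3008 degrees


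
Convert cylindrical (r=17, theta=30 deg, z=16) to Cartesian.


x = 17 * cos(30) = 14.7224
y = 17 * sin(30) = 8.5
z = 16

(14.7224, 8.5, 16)


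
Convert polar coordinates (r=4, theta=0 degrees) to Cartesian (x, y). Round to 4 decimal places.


x = 4 * cos(0) = 4
y = 4 * sin(0) = 0

(4, 0)


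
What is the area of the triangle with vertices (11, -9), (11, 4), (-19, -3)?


Area = |x1(y2-y3) + x2(y3-y1) + x3(y1-y2)| / 2
= |11*(4--3) + 11*(-3--9) + -19*(-9-4)| / 2
= 195

195


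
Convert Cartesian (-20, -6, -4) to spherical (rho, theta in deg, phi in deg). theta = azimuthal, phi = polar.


rho = sqrt((-20)^2 + (-6)^2 + (-4)^2) = 21.2603
theta = atan2(-6, -20) = 196.6992 deg
phi = acos(-4/21.2603) = 100.8445 deg

rho = 21.2603, theta = 196.6992 deg, phi = 100.8445 deg


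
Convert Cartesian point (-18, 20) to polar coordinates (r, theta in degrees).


r = sqrt((-18)^2 + 20^2) = 26.9072
theta = atan2(20, -18) = 131.9872 degrees

r = 26.9072, theta = 131.9872 degrees


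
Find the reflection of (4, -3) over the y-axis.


Reflection across y-axis: (x, y) -> (-x, y)
(4, -3) -> (-4, -3)

(-4, -3)


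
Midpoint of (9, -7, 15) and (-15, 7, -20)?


Midpoint = ((9+-15)/2, (-7+7)/2, (15+-20)/2) = (-3, 0, -2.5)

(-3, 0, -2.5)


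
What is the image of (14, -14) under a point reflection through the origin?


Reflection through origin: (x, y) -> (-x, -y)
(14, -14) -> (-14, 14)

(-14, 14)


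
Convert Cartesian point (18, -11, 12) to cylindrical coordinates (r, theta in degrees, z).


r = sqrt(18^2 + (-11)^2) = 21.095
theta = atan2(-11, 18) = 328.5704 deg
z = 12

r = 21.095, theta = 328.5704 deg, z = 12


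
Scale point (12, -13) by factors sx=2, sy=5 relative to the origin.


Scaling: (x*sx, y*sy) = (12*2, -13*5) = (24, -65)

(24, -65)


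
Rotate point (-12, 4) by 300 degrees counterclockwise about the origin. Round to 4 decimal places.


x' = -12*cos(300) - 4*sin(300) = -2.5359
y' = -12*sin(300) + 4*cos(300) = 12.3923

(-2.5359, 12.3923)


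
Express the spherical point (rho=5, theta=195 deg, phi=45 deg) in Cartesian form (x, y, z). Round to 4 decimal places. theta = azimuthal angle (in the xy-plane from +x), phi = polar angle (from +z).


x = 5 * sin(45) * cos(195) = -3.4151
y = 5 * sin(45) * sin(195) = -0.9151
z = 5 * cos(45) = 3.5355

(-3.4151, -0.9151, 3.5355)


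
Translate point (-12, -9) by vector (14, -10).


Translation: (x+dx, y+dy) = (-12+14, -9+-10) = (2, -19)

(2, -19)


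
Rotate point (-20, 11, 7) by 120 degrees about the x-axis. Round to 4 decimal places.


x' = -20
y' = 11*cos(120) - 7*sin(120) = -11.5622
z' = 11*sin(120) + 7*cos(120) = 6.0263

(-20, -11.5622, 6.0263)


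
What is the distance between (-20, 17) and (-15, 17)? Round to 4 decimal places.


d = sqrt((-15--20)^2 + (17-17)^2) = 5

5


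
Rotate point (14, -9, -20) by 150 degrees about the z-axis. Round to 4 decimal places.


x' = 14*cos(150) - -9*sin(150) = -7.6244
y' = 14*sin(150) + -9*cos(150) = 14.7942
z' = -20

(-7.6244, 14.7942, -20)


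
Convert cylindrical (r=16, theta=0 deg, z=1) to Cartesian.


x = 16 * cos(0) = 16
y = 16 * sin(0) = 0
z = 1

(16, 0, 1)


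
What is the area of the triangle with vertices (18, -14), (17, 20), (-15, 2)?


Area = |x1(y2-y3) + x2(y3-y1) + x3(y1-y2)| / 2
= |18*(20-2) + 17*(2--14) + -15*(-14-20)| / 2
= 553

553


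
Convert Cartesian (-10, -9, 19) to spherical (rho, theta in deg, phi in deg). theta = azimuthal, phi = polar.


rho = sqrt((-10)^2 + (-9)^2 + 19^2) = 23.2809
theta = atan2(-9, -10) = 221.9872 deg
phi = acos(19/23.2809) = 35.3018 deg

rho = 23.2809, theta = 221.9872 deg, phi = 35.3018 deg


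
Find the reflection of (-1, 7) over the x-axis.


Reflection across x-axis: (x, y) -> (x, -y)
(-1, 7) -> (-1, -7)

(-1, -7)


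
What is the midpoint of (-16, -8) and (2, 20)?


Midpoint = ((-16+2)/2, (-8+20)/2) = (-7, 6)

(-7, 6)


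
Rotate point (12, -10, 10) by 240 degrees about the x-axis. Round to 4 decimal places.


x' = 12
y' = -10*cos(240) - 10*sin(240) = 13.6603
z' = -10*sin(240) + 10*cos(240) = 3.6603

(12, 13.6603, 3.6603)


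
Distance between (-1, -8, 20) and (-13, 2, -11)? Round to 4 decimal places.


d = sqrt((-13--1)^2 + (2--8)^2 + (-11-20)^2) = 34.7131

34.7131


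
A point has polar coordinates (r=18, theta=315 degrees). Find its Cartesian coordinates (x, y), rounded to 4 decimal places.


x = 18 * cos(315) = 12.7279
y = 18 * sin(315) = -12.7279

(12.7279, -12.7279)


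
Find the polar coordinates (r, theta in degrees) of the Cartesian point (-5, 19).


r = sqrt((-5)^2 + 19^2) = 19.6469
theta = atan2(19, -5) = 104.7436 degrees

r = 19.6469, theta = 104.7436 degrees


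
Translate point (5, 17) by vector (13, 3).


Translation: (x+dx, y+dy) = (5+13, 17+3) = (18, 20)

(18, 20)


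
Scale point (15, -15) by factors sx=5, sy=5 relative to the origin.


Scaling: (x*sx, y*sy) = (15*5, -15*5) = (75, -75)

(75, -75)


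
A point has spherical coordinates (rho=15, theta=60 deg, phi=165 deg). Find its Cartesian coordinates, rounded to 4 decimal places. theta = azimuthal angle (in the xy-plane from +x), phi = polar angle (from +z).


x = 15 * sin(165) * cos(60) = 1.9411
y = 15 * sin(165) * sin(60) = 3.3622
z = 15 * cos(165) = -14.4889

(1.9411, 3.3622, -14.4889)


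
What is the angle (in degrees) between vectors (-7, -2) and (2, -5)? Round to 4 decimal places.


dot = -7*2 + -2*-5 = -4
|u| = 7.2801, |v| = 5.3852
cos(angle) = -0.102
angle = 95.856 degrees

95.856 degrees


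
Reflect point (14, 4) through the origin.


Reflection through origin: (x, y) -> (-x, -y)
(14, 4) -> (-14, -4)

(-14, -4)


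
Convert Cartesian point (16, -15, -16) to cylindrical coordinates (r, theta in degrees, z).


r = sqrt(16^2 + (-15)^2) = 21.9317
theta = atan2(-15, 16) = 316.8476 deg
z = -16

r = 21.9317, theta = 316.8476 deg, z = -16


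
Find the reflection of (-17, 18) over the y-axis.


Reflection across y-axis: (x, y) -> (-x, y)
(-17, 18) -> (17, 18)

(17, 18)


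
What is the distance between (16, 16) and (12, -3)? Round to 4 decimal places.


d = sqrt((12-16)^2 + (-3-16)^2) = 19.4165

19.4165


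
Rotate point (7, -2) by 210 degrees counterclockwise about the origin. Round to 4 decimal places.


x' = 7*cos(210) - -2*sin(210) = -7.0622
y' = 7*sin(210) + -2*cos(210) = -1.7679

(-7.0622, -1.7679)


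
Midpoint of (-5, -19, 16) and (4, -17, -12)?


Midpoint = ((-5+4)/2, (-19+-17)/2, (16+-12)/2) = (-0.5, -18, 2)

(-0.5, -18, 2)


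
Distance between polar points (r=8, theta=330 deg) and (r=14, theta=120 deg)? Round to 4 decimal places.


d = sqrt(r1^2 + r2^2 - 2*r1*r2*cos(t2-t1))
d = sqrt(8^2 + 14^2 - 2*8*14*cos(120-330)) = 21.307

21.307


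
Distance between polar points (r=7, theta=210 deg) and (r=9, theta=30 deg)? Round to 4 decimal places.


d = sqrt(r1^2 + r2^2 - 2*r1*r2*cos(t2-t1))
d = sqrt(7^2 + 9^2 - 2*7*9*cos(30-210)) = 16

16


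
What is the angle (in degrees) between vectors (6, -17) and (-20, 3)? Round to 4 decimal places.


dot = 6*-20 + -17*3 = -171
|u| = 18.0278, |v| = 20.2237
cos(angle) = -0.469
angle = 117.9708 degrees

117.9708 degrees


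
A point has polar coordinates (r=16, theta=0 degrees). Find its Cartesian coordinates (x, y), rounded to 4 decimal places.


x = 16 * cos(0) = 16
y = 16 * sin(0) = 0

(16, 0)


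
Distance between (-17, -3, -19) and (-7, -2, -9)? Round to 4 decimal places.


d = sqrt((-7--17)^2 + (-2--3)^2 + (-9--19)^2) = 14.1774

14.1774


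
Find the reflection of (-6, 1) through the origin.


Reflection through origin: (x, y) -> (-x, -y)
(-6, 1) -> (6, -1)

(6, -1)


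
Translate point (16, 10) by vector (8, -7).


Translation: (x+dx, y+dy) = (16+8, 10+-7) = (24, 3)

(24, 3)


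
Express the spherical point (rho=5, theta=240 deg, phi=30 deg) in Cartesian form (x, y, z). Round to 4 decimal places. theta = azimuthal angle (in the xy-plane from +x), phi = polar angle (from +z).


x = 5 * sin(30) * cos(240) = -1.25
y = 5 * sin(30) * sin(240) = -2.1651
z = 5 * cos(30) = 4.3301

(-1.25, -2.1651, 4.3301)


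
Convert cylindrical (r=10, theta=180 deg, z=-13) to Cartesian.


x = 10 * cos(180) = -10
y = 10 * sin(180) = 0
z = -13

(-10, 0, -13)


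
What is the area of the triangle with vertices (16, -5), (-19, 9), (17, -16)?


Area = |x1(y2-y3) + x2(y3-y1) + x3(y1-y2)| / 2
= |16*(9--16) + -19*(-16--5) + 17*(-5-9)| / 2
= 185.5

185.5


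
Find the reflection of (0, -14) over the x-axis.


Reflection across x-axis: (x, y) -> (x, -y)
(0, -14) -> (0, 14)

(0, 14)


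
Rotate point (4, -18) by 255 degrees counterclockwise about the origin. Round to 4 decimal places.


x' = 4*cos(255) - -18*sin(255) = -18.4219
y' = 4*sin(255) + -18*cos(255) = 0.795

(-18.4219, 0.795)


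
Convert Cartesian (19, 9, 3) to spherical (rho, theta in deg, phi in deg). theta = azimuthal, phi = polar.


rho = sqrt(19^2 + 9^2 + 3^2) = 21.2368
theta = atan2(9, 19) = 25.3462 deg
phi = acos(3/21.2368) = 81.879 deg

rho = 21.2368, theta = 25.3462 deg, phi = 81.879 deg


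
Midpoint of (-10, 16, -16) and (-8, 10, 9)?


Midpoint = ((-10+-8)/2, (16+10)/2, (-16+9)/2) = (-9, 13, -3.5)

(-9, 13, -3.5)


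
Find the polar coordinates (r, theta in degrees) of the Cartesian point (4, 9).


r = sqrt(4^2 + 9^2) = 9.8489
theta = atan2(9, 4) = 66.0375 degrees

r = 9.8489, theta = 66.0375 degrees


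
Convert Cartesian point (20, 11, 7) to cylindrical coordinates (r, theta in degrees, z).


r = sqrt(20^2 + 11^2) = 22.8254
theta = atan2(11, 20) = 28.8108 deg
z = 7

r = 22.8254, theta = 28.8108 deg, z = 7


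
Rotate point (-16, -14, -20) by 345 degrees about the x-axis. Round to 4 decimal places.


x' = -16
y' = -14*cos(345) - -20*sin(345) = -18.6993
z' = -14*sin(345) + -20*cos(345) = -15.695

(-16, -18.6993, -15.695)


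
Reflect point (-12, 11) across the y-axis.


Reflection across y-axis: (x, y) -> (-x, y)
(-12, 11) -> (12, 11)

(12, 11)


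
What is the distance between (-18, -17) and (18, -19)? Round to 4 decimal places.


d = sqrt((18--18)^2 + (-19--17)^2) = 36.0555

36.0555


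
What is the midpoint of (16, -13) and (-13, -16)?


Midpoint = ((16+-13)/2, (-13+-16)/2) = (1.5, -14.5)

(1.5, -14.5)


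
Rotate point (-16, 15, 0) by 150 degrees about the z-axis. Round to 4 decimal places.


x' = -16*cos(150) - 15*sin(150) = 6.3564
y' = -16*sin(150) + 15*cos(150) = -20.9904
z' = 0

(6.3564, -20.9904, 0)


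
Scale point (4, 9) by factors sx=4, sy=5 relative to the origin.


Scaling: (x*sx, y*sy) = (4*4, 9*5) = (16, 45)

(16, 45)


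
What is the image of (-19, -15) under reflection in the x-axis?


Reflection across x-axis: (x, y) -> (x, -y)
(-19, -15) -> (-19, 15)

(-19, 15)


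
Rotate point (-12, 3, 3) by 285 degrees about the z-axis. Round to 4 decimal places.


x' = -12*cos(285) - 3*sin(285) = -0.2081
y' = -12*sin(285) + 3*cos(285) = 12.3676
z' = 3

(-0.2081, 12.3676, 3)


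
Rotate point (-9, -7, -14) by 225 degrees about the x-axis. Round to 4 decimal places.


x' = -9
y' = -7*cos(225) - -14*sin(225) = -4.9497
z' = -7*sin(225) + -14*cos(225) = 14.8492

(-9, -4.9497, 14.8492)


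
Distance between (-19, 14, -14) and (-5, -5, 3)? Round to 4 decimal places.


d = sqrt((-5--19)^2 + (-5-14)^2 + (3--14)^2) = 29.0861

29.0861


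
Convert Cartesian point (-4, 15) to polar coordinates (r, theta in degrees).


r = sqrt((-4)^2 + 15^2) = 15.5242
theta = atan2(15, -4) = 104.9314 degrees

r = 15.5242, theta = 104.9314 degrees


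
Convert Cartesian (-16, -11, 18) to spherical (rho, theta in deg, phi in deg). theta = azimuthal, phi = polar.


rho = sqrt((-16)^2 + (-11)^2 + 18^2) = 26.4764
theta = atan2(-11, -16) = 214.5085 deg
phi = acos(18/26.4764) = 47.168 deg

rho = 26.4764, theta = 214.5085 deg, phi = 47.168 deg


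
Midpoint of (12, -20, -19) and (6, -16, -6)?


Midpoint = ((12+6)/2, (-20+-16)/2, (-19+-6)/2) = (9, -18, -12.5)

(9, -18, -12.5)


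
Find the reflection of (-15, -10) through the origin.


Reflection through origin: (x, y) -> (-x, -y)
(-15, -10) -> (15, 10)

(15, 10)


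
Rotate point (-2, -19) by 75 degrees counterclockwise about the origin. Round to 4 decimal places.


x' = -2*cos(75) - -19*sin(75) = 17.835
y' = -2*sin(75) + -19*cos(75) = -6.8494

(17.835, -6.8494)


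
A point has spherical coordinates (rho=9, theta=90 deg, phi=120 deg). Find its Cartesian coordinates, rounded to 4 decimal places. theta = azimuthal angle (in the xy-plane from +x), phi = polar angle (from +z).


x = 9 * sin(120) * cos(90) = 0
y = 9 * sin(120) * sin(90) = 7.7942
z = 9 * cos(120) = -4.5

(0, 7.7942, -4.5)


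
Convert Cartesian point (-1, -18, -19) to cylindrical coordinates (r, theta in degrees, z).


r = sqrt((-1)^2 + (-18)^2) = 18.0278
theta = atan2(-18, -1) = 266.8202 deg
z = -19

r = 18.0278, theta = 266.8202 deg, z = -19


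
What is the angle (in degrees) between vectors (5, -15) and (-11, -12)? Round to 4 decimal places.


dot = 5*-11 + -15*-12 = 125
|u| = 15.8114, |v| = 16.2788
cos(angle) = 0.4856
angle = 60.9454 degrees

60.9454 degrees


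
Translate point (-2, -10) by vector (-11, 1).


Translation: (x+dx, y+dy) = (-2+-11, -10+1) = (-13, -9)

(-13, -9)


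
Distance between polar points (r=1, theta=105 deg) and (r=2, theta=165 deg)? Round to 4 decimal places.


d = sqrt(r1^2 + r2^2 - 2*r1*r2*cos(t2-t1))
d = sqrt(1^2 + 2^2 - 2*1*2*cos(165-105)) = 1.7321

1.7321


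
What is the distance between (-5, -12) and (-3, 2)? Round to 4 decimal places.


d = sqrt((-3--5)^2 + (2--12)^2) = 14.1421

14.1421


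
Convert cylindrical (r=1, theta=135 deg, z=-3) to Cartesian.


x = 1 * cos(135) = -0.7071
y = 1 * sin(135) = 0.7071
z = -3

(-0.7071, 0.7071, -3)


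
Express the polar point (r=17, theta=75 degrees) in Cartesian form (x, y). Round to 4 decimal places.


x = 17 * cos(75) = 4.3999
y = 17 * sin(75) = 16.4207

(4.3999, 16.4207)


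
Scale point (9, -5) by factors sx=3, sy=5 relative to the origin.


Scaling: (x*sx, y*sy) = (9*3, -5*5) = (27, -25)

(27, -25)


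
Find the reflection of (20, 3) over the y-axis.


Reflection across y-axis: (x, y) -> (-x, y)
(20, 3) -> (-20, 3)

(-20, 3)


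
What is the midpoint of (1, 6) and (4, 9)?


Midpoint = ((1+4)/2, (6+9)/2) = (2.5, 7.5)

(2.5, 7.5)


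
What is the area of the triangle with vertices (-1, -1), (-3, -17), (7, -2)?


Area = |x1(y2-y3) + x2(y3-y1) + x3(y1-y2)| / 2
= |-1*(-17--2) + -3*(-2--1) + 7*(-1--17)| / 2
= 65

65


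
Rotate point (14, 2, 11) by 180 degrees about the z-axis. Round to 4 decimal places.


x' = 14*cos(180) - 2*sin(180) = -14
y' = 14*sin(180) + 2*cos(180) = -2
z' = 11

(-14, -2, 11)


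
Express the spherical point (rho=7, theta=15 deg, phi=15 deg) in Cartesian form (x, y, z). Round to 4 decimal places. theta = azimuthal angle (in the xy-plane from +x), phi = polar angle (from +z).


x = 7 * sin(15) * cos(15) = 1.75
y = 7 * sin(15) * sin(15) = 0.4689
z = 7 * cos(15) = 6.7615

(1.75, 0.4689, 6.7615)


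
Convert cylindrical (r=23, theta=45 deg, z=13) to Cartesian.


x = 23 * cos(45) = 16.2635
y = 23 * sin(45) = 16.2635
z = 13

(16.2635, 16.2635, 13)


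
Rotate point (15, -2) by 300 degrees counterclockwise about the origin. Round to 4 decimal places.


x' = 15*cos(300) - -2*sin(300) = 5.7679
y' = 15*sin(300) + -2*cos(300) = -13.9904

(5.7679, -13.9904)


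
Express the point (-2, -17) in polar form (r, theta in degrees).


r = sqrt((-2)^2 + (-17)^2) = 17.1172
theta = atan2(-17, -2) = 263.2902 degrees

r = 17.1172, theta = 263.2902 degrees


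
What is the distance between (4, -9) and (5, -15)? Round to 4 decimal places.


d = sqrt((5-4)^2 + (-15--9)^2) = 6.0828

6.0828


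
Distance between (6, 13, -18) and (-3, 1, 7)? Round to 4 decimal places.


d = sqrt((-3-6)^2 + (1-13)^2 + (7--18)^2) = 29.1548

29.1548


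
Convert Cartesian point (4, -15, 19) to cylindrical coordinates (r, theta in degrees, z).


r = sqrt(4^2 + (-15)^2) = 15.5242
theta = atan2(-15, 4) = 284.9314 deg
z = 19

r = 15.5242, theta = 284.9314 deg, z = 19


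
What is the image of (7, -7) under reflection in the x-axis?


Reflection across x-axis: (x, y) -> (x, -y)
(7, -7) -> (7, 7)

(7, 7)


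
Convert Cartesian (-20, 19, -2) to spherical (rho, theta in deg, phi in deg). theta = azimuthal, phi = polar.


rho = sqrt((-20)^2 + 19^2 + (-2)^2) = 27.6586
theta = atan2(19, -20) = 136.4688 deg
phi = acos(-2/27.6586) = 94.1467 deg

rho = 27.6586, theta = 136.4688 deg, phi = 94.1467 deg


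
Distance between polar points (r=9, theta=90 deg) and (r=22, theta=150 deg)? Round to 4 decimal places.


d = sqrt(r1^2 + r2^2 - 2*r1*r2*cos(t2-t1))
d = sqrt(9^2 + 22^2 - 2*9*22*cos(150-90)) = 19.1572

19.1572


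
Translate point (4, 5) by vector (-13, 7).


Translation: (x+dx, y+dy) = (4+-13, 5+7) = (-9, 12)

(-9, 12)


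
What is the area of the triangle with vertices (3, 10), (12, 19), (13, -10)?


Area = |x1(y2-y3) + x2(y3-y1) + x3(y1-y2)| / 2
= |3*(19--10) + 12*(-10-10) + 13*(10-19)| / 2
= 135

135


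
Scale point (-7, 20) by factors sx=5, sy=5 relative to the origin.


Scaling: (x*sx, y*sy) = (-7*5, 20*5) = (-35, 100)

(-35, 100)


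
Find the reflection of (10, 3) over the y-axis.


Reflection across y-axis: (x, y) -> (-x, y)
(10, 3) -> (-10, 3)

(-10, 3)


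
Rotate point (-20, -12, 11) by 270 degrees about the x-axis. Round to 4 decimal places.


x' = -20
y' = -12*cos(270) - 11*sin(270) = 11
z' = -12*sin(270) + 11*cos(270) = 12

(-20, 11, 12)


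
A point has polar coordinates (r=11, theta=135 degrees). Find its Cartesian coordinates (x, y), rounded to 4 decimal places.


x = 11 * cos(135) = -7.7782
y = 11 * sin(135) = 7.7782

(-7.7782, 7.7782)


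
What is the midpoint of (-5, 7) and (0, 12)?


Midpoint = ((-5+0)/2, (7+12)/2) = (-2.5, 9.5)

(-2.5, 9.5)


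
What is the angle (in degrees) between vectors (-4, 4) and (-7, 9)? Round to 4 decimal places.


dot = -4*-7 + 4*9 = 64
|u| = 5.6569, |v| = 11.4018
cos(angle) = 0.9923
angle = 7.125 degrees

7.125 degrees


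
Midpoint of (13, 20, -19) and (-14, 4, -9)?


Midpoint = ((13+-14)/2, (20+4)/2, (-19+-9)/2) = (-0.5, 12, -14)

(-0.5, 12, -14)


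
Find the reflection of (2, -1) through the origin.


Reflection through origin: (x, y) -> (-x, -y)
(2, -1) -> (-2, 1)

(-2, 1)


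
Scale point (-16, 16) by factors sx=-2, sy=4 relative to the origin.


Scaling: (x*sx, y*sy) = (-16*-2, 16*4) = (32, 64)

(32, 64)


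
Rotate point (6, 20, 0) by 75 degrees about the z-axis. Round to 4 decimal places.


x' = 6*cos(75) - 20*sin(75) = -17.7656
y' = 6*sin(75) + 20*cos(75) = 10.9719
z' = 0

(-17.7656, 10.9719, 0)


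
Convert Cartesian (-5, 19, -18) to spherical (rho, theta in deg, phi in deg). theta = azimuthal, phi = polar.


rho = sqrt((-5)^2 + 19^2 + (-18)^2) = 26.6458
theta = atan2(19, -5) = 104.7436 deg
phi = acos(-18/26.6458) = 132.4952 deg

rho = 26.6458, theta = 104.7436 deg, phi = 132.4952 deg


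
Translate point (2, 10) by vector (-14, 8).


Translation: (x+dx, y+dy) = (2+-14, 10+8) = (-12, 18)

(-12, 18)


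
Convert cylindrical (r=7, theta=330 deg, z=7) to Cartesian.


x = 7 * cos(330) = 6.0622
y = 7 * sin(330) = -3.5
z = 7

(6.0622, -3.5, 7)


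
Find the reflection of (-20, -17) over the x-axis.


Reflection across x-axis: (x, y) -> (x, -y)
(-20, -17) -> (-20, 17)

(-20, 17)


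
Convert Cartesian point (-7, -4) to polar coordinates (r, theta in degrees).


r = sqrt((-7)^2 + (-4)^2) = 8.0623
theta = atan2(-4, -7) = 209.7449 degrees

r = 8.0623, theta = 209.7449 degrees


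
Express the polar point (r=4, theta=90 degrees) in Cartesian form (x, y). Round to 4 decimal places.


x = 4 * cos(90) = 0
y = 4 * sin(90) = 4

(0, 4)


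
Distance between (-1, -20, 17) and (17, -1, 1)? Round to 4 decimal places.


d = sqrt((17--1)^2 + (-1--20)^2 + (1-17)^2) = 30.6757

30.6757


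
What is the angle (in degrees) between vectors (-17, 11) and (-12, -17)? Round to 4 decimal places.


dot = -17*-12 + 11*-17 = 17
|u| = 20.2485, |v| = 20.8087
cos(angle) = 0.0403
angle = 87.6876 degrees

87.6876 degrees
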